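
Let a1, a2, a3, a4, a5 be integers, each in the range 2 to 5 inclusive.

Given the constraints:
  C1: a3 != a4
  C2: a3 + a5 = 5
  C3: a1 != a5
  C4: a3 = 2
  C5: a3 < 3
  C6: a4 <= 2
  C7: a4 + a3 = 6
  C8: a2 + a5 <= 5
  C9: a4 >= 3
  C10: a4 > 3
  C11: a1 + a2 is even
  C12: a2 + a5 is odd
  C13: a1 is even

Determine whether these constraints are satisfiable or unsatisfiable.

Unsatisfiable

From constraint 10: a4 ≥ 4. From constraint 6: a4 ≤ 2. But 2 < 4, so no value of a4 works.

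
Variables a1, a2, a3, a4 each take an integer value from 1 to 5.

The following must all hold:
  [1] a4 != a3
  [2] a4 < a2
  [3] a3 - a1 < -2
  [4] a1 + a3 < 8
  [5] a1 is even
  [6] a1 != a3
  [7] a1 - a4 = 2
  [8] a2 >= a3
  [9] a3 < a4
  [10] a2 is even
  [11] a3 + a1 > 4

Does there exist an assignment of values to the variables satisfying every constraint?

The assignment a1 = 4, a2 = 4, a3 = 1, a4 = 2 works:
  constraint 3 holds since a3 - a1 = -3.
  constraint 4 holds since a1 + a3 = 5.
The rest check out directly.

Satisfiable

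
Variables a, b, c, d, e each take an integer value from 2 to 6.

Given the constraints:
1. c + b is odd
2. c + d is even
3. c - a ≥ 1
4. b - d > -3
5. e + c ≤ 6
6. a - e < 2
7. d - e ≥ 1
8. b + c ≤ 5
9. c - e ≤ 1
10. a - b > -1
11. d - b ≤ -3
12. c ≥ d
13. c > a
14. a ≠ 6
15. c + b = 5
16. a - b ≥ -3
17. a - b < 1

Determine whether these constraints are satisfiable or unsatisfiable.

Unsatisfiable

Constraints 3, 7, 9, 11, and 16 give e − c ≥ -1, c − a ≥ 1, a − b ≥ -3, b − d ≥ 3, d − e ≥ 1.
Adding all 5 inequalities: the left sides telescope to 0, and the right sides sum to (-1) + 1 + (-3) + 3 + 1 = 1. So 0 ≥ 1, which is false.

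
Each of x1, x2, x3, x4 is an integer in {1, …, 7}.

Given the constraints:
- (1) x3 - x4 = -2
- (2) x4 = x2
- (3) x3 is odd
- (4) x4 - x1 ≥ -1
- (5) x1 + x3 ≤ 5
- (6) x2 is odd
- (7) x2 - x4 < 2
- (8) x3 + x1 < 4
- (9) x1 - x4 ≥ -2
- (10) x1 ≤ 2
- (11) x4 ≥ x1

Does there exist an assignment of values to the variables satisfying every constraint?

Take x1 = 2, x2 = 3, x3 = 1, x4 = 3. Then constraint 1: x3 - x4 = -2; constraint 4: x4 - x1 = 1, and every other listed constraint is also met.

Satisfiable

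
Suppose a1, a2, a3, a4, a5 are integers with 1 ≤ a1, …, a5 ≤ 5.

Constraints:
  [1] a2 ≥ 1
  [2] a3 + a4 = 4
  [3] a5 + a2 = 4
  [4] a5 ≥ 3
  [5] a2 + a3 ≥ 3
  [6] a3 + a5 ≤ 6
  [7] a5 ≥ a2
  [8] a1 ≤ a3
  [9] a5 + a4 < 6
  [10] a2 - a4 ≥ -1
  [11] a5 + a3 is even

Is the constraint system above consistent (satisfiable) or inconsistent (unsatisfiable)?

One satisfying assignment is a1 = 1, a2 = 1, a3 = 3, a4 = 1, a5 = 3.
For the less obvious constraints — constraint 2: a3 + a4 = 4; constraint 3: a5 + a2 = 4; constraint 5: a2 + a3 = 4 — and the others hold by inspection.

Satisfiable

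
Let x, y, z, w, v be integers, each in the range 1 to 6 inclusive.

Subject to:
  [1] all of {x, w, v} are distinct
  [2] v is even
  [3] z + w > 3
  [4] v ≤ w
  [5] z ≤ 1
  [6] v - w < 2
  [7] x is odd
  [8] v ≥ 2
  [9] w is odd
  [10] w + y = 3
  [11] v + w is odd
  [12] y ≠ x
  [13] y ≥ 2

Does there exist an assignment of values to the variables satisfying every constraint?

Unsatisfiable

From constraints 4 and 8: w ≥ v ≥ 2. From constraint 13: y ≥ 2. Hence w + y ≥ 4. But constraint 10 requires w + y = 3, and 3 < 4. Contradiction.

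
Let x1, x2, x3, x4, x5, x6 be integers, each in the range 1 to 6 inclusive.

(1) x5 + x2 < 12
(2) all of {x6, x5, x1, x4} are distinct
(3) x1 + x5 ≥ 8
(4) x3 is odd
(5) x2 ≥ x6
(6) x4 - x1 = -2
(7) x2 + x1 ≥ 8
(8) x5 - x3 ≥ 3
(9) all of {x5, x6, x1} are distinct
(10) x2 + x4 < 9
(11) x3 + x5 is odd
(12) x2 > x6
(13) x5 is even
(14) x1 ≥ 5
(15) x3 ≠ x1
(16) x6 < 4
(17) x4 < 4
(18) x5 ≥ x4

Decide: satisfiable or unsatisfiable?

One satisfying assignment is x1 = 5, x2 = 5, x3 = 1, x4 = 3, x5 = 4, x6 = 1.
For the less obvious constraints — constraint 1: x5 + x2 = 9; constraint 3: x1 + x5 = 9; constraint 6: x4 - x1 = -2 — and the others hold by inspection.

Satisfiable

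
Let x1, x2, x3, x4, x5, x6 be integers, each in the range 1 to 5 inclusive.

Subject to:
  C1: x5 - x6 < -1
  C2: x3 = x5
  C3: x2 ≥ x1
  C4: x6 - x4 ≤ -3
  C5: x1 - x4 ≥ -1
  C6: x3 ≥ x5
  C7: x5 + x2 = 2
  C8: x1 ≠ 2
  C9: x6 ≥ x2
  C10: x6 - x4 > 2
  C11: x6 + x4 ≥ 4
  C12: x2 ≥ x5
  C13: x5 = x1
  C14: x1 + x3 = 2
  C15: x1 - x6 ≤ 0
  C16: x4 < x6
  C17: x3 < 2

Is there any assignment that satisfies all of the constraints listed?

Unsatisfiable

Constraints 4, 5, and 15 give x4 − x6 ≥ 3, x6 − x1 ≥ 0, x1 − x4 ≥ -1.
Adding all 3 inequalities: the left sides telescope to 0, and the right sides sum to 3 + 0 + (-1) = 2. So 0 ≥ 2, which is false.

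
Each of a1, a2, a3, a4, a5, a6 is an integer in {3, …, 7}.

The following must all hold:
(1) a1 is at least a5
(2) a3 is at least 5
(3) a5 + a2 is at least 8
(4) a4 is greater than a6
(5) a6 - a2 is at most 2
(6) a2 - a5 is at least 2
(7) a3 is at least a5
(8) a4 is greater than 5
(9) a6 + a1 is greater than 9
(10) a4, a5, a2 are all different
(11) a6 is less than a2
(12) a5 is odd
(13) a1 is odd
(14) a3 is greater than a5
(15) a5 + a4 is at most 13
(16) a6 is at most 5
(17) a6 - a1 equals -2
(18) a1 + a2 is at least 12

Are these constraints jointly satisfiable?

Satisfiable

One satisfying assignment is a1 = 7, a2 = 6, a3 = 5, a4 = 7, a5 = 3, a6 = 5.
For the less obvious constraints — constraint 3: a5 + a2 = 9; constraint 5: a6 - a2 = -1; constraint 6: a2 - a5 = 3 — and the others hold by inspection.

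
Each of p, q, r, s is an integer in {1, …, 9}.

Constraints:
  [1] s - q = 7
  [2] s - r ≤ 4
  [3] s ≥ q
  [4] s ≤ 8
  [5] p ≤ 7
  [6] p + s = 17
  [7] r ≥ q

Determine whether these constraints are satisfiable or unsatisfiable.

From constraint 5: p ≤ 7. From constraint 4: s ≤ 8. Hence p + s ≤ 15. But constraint 6 requires p + s = 17, and 17 > 15. Contradiction.

Unsatisfiable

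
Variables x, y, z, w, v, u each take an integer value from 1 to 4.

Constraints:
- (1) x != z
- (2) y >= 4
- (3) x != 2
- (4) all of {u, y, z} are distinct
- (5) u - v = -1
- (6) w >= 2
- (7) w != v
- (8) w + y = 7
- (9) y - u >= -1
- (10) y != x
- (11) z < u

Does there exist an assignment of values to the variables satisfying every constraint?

Try x = 3, y = 4, z = 1, w = 3, v = 4, u = 3.
Check constraint 5: u - v = -1; constraint 8: w + y = 7. The remaining constraints are straightforward to verify.

Satisfiable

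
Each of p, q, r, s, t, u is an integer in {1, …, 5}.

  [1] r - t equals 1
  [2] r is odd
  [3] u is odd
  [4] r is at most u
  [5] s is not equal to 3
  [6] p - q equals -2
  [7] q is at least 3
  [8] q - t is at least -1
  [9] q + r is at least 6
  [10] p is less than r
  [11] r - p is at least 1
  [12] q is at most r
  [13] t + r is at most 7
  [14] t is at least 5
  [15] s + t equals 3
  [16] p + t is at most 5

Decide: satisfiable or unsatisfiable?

Unsatisfiable

From constraint 14: t ≥ 5. From constraints 7 and 12: r ≥ q ≥ 3. Hence t + r ≥ 8. But constraint 13 requires t + r ≤ 7, and 7 < 8. Contradiction.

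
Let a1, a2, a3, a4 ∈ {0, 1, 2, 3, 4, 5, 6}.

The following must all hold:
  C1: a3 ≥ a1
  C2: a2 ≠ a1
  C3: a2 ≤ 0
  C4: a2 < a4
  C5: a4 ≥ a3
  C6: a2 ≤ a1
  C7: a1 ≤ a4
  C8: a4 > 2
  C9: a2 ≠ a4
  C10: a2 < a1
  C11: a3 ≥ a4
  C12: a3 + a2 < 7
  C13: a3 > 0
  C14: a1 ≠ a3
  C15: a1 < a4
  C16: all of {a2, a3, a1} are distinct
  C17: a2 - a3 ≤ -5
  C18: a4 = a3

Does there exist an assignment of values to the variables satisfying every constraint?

The assignment a1 = 2, a2 = 0, a3 = 5, a4 = 5 works:
  constraint 12 holds since a3 + a2 = 5.
  constraint 17 holds since a2 - a3 = -5.
The rest check out directly.

Satisfiable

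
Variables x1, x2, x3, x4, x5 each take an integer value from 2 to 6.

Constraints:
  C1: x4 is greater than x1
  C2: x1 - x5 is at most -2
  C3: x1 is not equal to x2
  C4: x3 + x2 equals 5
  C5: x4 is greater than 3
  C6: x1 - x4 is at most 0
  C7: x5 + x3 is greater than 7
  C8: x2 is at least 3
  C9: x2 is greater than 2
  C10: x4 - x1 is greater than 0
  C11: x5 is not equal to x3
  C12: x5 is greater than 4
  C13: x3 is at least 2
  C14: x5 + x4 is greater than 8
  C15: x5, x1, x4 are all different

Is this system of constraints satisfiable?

Take x1 = 2, x2 = 3, x3 = 2, x4 = 4, x5 = 6. Then constraint 2: x1 - x5 = -4; constraint 4: x3 + x2 = 5; constraint 6: x1 - x4 = -2, and every other listed constraint is also met.

Satisfiable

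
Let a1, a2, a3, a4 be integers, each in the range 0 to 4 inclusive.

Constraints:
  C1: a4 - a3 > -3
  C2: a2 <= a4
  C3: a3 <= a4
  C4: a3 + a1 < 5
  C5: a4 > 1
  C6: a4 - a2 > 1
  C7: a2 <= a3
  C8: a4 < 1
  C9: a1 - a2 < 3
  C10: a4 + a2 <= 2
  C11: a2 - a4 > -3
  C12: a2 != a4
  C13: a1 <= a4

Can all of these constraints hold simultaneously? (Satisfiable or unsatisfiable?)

Unsatisfiable

From constraint 5: a4 ≥ 2. From constraint 8: a4 ≤ 0. But 0 < 2, so no value of a4 works.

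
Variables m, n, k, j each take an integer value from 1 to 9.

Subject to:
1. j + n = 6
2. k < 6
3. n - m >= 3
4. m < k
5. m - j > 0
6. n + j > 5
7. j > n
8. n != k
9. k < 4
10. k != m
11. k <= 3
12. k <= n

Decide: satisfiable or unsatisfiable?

Unsatisfiable

Constraints 4, 5, 7, and 12 give j < m, m < k, k ≤ n, n < j. Chaining: j < m < k ≤ n < j, which forces j < j — impossible.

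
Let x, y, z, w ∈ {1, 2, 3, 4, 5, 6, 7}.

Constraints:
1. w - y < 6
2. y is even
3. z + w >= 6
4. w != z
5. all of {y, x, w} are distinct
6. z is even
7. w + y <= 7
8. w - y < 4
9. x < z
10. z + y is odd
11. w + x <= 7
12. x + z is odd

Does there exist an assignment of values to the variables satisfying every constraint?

Unsatisfiable

Constraint 6 makes z even and constraint 2 makes y even, so z + y must be even. Constraint 10 says z + y is odd — contradiction.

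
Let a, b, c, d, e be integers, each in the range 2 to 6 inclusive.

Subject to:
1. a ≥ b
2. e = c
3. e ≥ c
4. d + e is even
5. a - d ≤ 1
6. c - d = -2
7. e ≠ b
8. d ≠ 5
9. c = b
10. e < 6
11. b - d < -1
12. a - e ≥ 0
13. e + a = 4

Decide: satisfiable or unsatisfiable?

Unsatisfiable

From constraints 2 and 9, e = c = b, so e = b. But constraint 7 says e ≠ b. Contradiction.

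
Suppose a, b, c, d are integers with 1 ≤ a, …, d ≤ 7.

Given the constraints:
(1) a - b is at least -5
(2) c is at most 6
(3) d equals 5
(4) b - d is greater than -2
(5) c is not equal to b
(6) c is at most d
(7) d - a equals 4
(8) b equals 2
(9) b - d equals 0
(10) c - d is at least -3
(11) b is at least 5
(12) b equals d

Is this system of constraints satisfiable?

Constraint 8 fixes b = 2 and constraint 3 fixes d = 5, but constraint 12 requires b = d. Since 2 ≠ 5, contradiction.

Unsatisfiable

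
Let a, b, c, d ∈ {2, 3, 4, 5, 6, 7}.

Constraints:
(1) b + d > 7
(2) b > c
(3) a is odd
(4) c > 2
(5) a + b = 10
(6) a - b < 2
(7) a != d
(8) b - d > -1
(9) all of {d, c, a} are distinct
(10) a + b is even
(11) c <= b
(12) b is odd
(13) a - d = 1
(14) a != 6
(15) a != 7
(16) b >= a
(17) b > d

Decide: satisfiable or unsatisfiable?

Satisfiable

One satisfying assignment is a = 5, b = 5, c = 3, d = 4.
For the less obvious constraints — constraint 1: b + d = 9; constraint 5: a + b = 10 — and the others hold by inspection.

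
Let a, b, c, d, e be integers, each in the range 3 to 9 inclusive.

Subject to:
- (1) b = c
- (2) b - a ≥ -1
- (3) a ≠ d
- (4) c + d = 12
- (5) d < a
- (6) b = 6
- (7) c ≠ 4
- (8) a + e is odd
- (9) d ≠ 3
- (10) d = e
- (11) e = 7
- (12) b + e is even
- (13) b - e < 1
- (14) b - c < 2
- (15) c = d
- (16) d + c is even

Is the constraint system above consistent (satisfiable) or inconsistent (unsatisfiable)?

Unsatisfiable

Constraint 6 fixes b = 6 and constraint 11 fixes e = 7. Constraints 1, 10, and 15 give b = c = d = e, so b = e. But 6 ≠ 7 — contradiction.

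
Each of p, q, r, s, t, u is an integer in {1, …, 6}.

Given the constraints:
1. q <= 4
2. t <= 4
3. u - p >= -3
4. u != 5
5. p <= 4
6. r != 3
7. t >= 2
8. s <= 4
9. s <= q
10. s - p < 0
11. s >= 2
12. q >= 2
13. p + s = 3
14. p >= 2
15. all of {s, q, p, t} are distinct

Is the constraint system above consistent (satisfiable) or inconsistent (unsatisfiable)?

Unsatisfiable

Constraints 1, 2, 5, 7, 8, 11, 12, and 14 confine each of s, q, p, t to the 3 values {2, …, 4}.
Constraint 15 requires all 4 of them to be distinct, but only 3 values are available — impossible by the pigeonhole principle.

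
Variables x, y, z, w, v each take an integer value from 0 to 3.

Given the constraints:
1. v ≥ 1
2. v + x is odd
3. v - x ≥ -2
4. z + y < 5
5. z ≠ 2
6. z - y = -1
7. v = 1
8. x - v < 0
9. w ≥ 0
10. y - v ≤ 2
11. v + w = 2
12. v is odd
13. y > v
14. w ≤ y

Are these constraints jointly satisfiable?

One satisfying assignment is x = 0, y = 2, z = 1, w = 1, v = 1.
For the less obvious constraints — constraint 3: v - x = 1; constraint 4: z + y = 3 — and the others hold by inspection.

Satisfiable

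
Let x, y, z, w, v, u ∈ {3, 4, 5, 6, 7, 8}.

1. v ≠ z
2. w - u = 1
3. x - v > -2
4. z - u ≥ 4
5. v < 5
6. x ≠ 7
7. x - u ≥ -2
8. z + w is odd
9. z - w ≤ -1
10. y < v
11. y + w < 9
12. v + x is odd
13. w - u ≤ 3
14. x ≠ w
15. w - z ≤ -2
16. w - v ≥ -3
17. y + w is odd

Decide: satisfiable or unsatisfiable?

Constraints 4, 9, and 13 give w − z ≥ 1, z − u ≥ 4, u − w ≥ -3.
Adding all 3 inequalities: the left sides telescope to 0, and the right sides sum to 1 + 4 + (-3) = 2. So 0 ≥ 2, which is false.

Unsatisfiable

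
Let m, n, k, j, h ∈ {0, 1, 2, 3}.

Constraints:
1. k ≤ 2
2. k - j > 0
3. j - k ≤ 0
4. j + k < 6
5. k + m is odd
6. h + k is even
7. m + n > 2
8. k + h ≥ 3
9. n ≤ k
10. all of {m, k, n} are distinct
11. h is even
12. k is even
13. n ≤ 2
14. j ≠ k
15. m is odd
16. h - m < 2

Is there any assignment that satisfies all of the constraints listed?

Satisfiable

One satisfying assignment is m = 3, n = 0, k = 2, j = 1, h = 2.
For the less obvious constraints — constraint 2: k - j = 1; constraint 3: j - k = -1; constraint 4: j + k = 3 — and the others hold by inspection.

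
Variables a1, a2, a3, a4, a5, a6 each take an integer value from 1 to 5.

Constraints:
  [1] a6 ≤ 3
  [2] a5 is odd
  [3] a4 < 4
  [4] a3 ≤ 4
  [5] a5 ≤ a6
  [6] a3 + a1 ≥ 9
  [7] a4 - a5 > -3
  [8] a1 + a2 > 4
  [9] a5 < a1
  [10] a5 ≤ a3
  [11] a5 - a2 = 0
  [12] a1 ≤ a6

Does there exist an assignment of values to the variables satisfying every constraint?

From constraint 4: a3 ≤ 4. From constraints 1 and 12: a1 ≤ a6 ≤ 3. Hence a3 + a1 ≤ 7. But constraint 6 requires a3 + a1 ≥ 9, and 9 > 7. Contradiction.

Unsatisfiable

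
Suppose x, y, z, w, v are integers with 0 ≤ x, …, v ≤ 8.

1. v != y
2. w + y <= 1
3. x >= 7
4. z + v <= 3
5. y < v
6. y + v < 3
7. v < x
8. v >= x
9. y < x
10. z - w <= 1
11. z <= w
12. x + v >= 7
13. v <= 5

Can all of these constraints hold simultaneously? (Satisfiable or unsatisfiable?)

Unsatisfiable

From constraint 3: x ≥ 7. From constraints 8 and 13: x ≤ v and v ≤ 5, so x ≤ 5. But 5 < 7, so no value of x works.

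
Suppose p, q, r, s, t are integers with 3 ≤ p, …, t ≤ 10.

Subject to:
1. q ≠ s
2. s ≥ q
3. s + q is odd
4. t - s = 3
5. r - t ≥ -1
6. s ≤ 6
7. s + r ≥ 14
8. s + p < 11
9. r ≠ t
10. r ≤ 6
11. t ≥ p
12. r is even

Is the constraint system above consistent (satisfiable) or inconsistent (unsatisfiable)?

Unsatisfiable

From constraint 6: s ≤ 6. From constraint 10: r ≤ 6. Hence s + r ≤ 12. But constraint 7 requires s + r ≥ 14, and 14 > 12. Contradiction.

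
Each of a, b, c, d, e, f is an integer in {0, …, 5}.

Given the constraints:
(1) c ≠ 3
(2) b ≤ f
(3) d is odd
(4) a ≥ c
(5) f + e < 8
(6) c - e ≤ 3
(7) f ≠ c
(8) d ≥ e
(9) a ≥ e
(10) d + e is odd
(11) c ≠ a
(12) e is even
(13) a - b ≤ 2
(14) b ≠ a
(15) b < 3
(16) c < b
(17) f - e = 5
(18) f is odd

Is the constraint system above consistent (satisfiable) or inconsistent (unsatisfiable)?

Satisfiable

Try a = 3, b = 1, c = 0, d = 3, e = 0, f = 5.
Check constraint 5: f + e = 5; constraint 6: c - e = 0; constraint 13: a - b = 2. The remaining constraints are straightforward to verify.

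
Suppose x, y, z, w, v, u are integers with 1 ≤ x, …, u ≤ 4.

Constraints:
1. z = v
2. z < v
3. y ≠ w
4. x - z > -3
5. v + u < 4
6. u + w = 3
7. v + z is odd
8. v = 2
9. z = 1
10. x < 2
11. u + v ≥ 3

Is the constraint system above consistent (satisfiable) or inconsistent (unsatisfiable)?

Constraint 9 fixes z = 1 and constraint 8 fixes v = 2, but constraint 1 requires z = v. Since 1 ≠ 2, contradiction.

Unsatisfiable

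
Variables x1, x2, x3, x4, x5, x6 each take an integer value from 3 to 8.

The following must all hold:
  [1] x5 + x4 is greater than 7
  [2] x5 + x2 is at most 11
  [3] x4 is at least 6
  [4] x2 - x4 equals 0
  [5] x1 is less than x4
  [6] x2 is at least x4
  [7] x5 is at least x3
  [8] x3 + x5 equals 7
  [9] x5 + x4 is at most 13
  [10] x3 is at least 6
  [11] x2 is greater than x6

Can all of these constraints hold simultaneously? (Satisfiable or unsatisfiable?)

From constraints 7 and 10: x5 ≥ x3 ≥ 6. From constraints 3 and 6: x2 ≥ x4 ≥ 6. Hence x5 + x2 ≥ 12. But constraint 2 requires x5 + x2 ≤ 11, and 11 < 12. Contradiction.

Unsatisfiable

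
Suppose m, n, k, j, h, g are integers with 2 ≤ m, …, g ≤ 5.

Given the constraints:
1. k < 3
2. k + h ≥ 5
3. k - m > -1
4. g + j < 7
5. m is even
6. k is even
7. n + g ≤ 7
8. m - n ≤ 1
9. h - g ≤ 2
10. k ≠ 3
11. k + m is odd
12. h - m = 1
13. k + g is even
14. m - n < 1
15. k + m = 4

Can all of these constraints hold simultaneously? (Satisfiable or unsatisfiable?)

Unsatisfiable

Constraint 6 makes k even and constraint 5 makes m even, so k + m must be even. Constraint 11 says k + m is odd — contradiction.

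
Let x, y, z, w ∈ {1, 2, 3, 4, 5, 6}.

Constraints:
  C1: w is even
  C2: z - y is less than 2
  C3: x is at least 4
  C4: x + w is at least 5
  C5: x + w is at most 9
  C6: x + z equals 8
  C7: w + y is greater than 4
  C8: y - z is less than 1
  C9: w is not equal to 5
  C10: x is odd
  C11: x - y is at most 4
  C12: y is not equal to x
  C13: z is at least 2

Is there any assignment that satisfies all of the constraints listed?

One satisfying assignment is x = 5, y = 3, z = 3, w = 2.
For the less obvious constraints — constraint 2: z - y = 0; constraint 4: x + w = 7 — and the others hold by inspection.

Satisfiable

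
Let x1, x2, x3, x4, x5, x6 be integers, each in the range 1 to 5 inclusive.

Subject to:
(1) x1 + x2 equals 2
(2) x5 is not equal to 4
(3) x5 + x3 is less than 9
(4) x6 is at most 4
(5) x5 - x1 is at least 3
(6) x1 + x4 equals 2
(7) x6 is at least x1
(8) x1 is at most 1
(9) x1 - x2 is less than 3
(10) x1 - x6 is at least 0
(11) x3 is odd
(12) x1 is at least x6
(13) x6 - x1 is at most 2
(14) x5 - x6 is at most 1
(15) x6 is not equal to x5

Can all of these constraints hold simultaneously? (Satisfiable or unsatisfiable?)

Constraints 5, 10, and 14 give x1 − x6 ≥ 0, x6 − x5 ≥ -1, x5 − x1 ≥ 3.
Adding all 3 inequalities: the left sides telescope to 0, and the right sides sum to 0 + (-1) + 3 = 2. So 0 ≥ 2, which is false.

Unsatisfiable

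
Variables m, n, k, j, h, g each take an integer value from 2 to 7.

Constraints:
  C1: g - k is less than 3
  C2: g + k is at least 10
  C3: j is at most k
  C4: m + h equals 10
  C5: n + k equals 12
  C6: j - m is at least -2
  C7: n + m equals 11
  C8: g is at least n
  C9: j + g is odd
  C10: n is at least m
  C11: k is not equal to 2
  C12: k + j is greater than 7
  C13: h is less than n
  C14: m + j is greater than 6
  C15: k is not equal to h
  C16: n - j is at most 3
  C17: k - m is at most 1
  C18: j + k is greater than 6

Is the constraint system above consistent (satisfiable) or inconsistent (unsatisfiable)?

Try m = 4, n = 7, k = 5, j = 4, h = 6, g = 7.
Check constraint 1: g - k = 2; constraint 2: g + k = 12. The remaining constraints are straightforward to verify.

Satisfiable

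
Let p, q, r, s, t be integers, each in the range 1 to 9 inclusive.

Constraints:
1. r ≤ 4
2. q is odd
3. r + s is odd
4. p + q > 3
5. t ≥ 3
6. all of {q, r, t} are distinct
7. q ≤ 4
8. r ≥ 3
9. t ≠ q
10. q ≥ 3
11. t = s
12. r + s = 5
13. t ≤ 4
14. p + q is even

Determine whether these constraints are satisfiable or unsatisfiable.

Unsatisfiable

Constraints 1, 5, 7, 8, 10, and 13 confine each of q, r, t to the 2 values {3, 4}.
Constraint 6 requires all 3 of them to be distinct, but only 2 values are available — impossible by the pigeonhole principle.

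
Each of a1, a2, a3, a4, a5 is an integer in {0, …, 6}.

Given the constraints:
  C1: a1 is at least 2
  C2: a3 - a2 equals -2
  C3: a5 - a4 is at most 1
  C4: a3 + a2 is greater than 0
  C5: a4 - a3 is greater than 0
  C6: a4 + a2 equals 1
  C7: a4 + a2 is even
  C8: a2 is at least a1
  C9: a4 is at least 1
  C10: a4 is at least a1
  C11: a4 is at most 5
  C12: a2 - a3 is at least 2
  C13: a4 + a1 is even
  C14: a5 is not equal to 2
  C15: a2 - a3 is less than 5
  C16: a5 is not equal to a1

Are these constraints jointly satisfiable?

Unsatisfiable

From constraint 9: a4 ≥ 1. From constraints 1 and 8: a2 ≥ a1 ≥ 2. Hence a4 + a2 ≥ 3. But constraint 6 requires a4 + a2 = 1, and 1 < 3. Contradiction.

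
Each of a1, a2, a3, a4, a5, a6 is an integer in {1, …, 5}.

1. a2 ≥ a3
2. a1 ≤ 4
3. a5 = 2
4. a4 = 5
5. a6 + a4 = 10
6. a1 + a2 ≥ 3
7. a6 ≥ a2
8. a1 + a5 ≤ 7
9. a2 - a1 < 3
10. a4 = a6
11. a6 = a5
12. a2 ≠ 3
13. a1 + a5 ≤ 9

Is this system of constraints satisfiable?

Unsatisfiable

Constraint 4 fixes a4 = 5 and constraint 3 fixes a5 = 2. Constraints 10 and 11 give a4 = a6 = a5, so a4 = a5. But 5 ≠ 2 — contradiction.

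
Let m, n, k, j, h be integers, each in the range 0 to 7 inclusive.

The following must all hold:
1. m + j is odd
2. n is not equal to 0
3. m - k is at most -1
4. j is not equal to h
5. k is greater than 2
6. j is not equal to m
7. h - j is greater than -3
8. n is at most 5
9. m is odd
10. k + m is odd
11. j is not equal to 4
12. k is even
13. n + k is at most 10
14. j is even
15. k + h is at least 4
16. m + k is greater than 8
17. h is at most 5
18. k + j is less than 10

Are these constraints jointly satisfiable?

The assignment m = 3, n = 4, k = 6, j = 2, h = 1 works:
  constraint 3 holds since m - k = -3.
  constraint 7 holds since h - j = -1.
The rest check out directly.

Satisfiable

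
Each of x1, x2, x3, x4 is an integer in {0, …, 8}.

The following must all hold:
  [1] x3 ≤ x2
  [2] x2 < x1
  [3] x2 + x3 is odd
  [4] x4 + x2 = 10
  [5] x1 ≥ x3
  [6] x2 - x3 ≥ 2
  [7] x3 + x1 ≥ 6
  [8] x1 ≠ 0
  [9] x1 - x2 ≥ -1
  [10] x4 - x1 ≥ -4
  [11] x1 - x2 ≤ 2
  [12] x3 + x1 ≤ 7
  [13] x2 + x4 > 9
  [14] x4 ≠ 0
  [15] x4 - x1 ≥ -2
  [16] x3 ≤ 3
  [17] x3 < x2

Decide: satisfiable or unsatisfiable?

Setting (x1, x2, x3, x4) = (7, 5, 0, 5) satisfies everything: constraint 4: x4 + x2 = 10; constraint 6: x2 - x3 = 5; constraint 7: x3 + x1 = 7, and the others follow.

Satisfiable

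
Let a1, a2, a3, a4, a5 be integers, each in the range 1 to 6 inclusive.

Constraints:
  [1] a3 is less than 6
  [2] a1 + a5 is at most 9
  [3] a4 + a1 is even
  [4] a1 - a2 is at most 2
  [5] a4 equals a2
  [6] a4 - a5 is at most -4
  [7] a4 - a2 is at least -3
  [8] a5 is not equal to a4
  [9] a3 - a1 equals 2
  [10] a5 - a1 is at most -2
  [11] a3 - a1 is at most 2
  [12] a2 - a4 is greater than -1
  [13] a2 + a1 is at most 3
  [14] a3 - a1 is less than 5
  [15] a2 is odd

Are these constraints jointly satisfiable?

Constraints 4, 6, 7, and 10 give a4 − a2 ≥ -3, a2 − a1 ≥ -2, a1 − a5 ≥ 2, a5 − a4 ≥ 4.
Adding all 4 inequalities: the left sides telescope to 0, and the right sides sum to (-3) + (-2) + 2 + 4 = 1. So 0 ≥ 1, which is false.

Unsatisfiable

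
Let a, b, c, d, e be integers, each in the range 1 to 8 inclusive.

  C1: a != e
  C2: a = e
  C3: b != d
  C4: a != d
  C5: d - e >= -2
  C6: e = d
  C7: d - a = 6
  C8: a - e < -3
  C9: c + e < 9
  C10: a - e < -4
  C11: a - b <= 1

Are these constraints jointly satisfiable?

From constraints 2 and 6, a = e = d, so a = d. But constraint 4 says a ≠ d. Contradiction.

Unsatisfiable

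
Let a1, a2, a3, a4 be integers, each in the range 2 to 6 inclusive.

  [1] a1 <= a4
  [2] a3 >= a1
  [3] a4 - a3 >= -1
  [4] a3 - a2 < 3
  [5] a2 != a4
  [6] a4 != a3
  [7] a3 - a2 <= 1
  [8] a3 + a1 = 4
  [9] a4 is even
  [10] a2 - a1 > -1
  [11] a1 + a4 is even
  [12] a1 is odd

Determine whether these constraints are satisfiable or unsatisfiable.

Unsatisfiable

Constraint 12 makes a1 odd and constraint 9 makes a4 even, so a1 + a4 must be odd. Constraint 11 says a1 + a4 is even — contradiction.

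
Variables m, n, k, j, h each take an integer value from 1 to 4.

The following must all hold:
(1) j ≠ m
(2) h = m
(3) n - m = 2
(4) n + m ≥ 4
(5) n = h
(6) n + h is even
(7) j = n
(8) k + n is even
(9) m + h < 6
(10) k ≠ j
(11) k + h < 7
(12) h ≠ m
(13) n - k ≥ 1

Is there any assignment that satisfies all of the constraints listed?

From constraints 2, 5, and 7, j = n = h = m, so j = m. But constraint 1 says j ≠ m. Contradiction.

Unsatisfiable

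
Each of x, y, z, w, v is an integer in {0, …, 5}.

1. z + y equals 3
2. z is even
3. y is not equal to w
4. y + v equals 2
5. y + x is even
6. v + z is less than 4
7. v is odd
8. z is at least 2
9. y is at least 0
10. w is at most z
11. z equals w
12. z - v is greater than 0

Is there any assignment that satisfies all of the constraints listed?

One satisfying assignment is x = 5, y = 1, z = 2, w = 2, v = 1.
For the less obvious constraints — constraint 1: z + y = 3; constraint 4: y + v = 2 — and the others hold by inspection.

Satisfiable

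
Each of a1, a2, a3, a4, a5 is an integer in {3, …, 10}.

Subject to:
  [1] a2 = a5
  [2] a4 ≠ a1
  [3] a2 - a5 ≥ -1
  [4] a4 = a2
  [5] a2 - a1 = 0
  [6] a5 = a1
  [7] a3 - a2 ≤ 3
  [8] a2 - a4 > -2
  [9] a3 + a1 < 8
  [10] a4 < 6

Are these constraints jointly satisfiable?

Unsatisfiable

From constraints 1, 4, and 6, a4 = a2 = a5 = a1, so a4 = a1. But constraint 2 says a4 ≠ a1. Contradiction.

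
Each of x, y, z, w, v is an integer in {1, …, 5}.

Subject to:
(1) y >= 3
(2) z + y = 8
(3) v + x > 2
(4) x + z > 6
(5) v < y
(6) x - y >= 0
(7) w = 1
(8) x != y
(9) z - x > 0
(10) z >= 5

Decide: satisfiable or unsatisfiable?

Take x = 4, y = 3, z = 5, w = 1, v = 1. Then constraint 2: z + y = 8; constraint 3: v + x = 5; constraint 4: x + z = 9, and every other listed constraint is also met.

Satisfiable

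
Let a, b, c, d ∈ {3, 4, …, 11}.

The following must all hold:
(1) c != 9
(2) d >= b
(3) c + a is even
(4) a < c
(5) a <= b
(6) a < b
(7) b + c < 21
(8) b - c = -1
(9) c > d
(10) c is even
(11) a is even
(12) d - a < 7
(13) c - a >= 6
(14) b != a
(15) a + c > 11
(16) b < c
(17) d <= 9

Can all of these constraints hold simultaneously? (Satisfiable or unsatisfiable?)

Try a = 4, b = 9, c = 10, d = 9.
Check constraint 7: b + c = 19; constraint 8: b - c = -1; constraint 12: d - a = 5. The remaining constraints are straightforward to verify.

Satisfiable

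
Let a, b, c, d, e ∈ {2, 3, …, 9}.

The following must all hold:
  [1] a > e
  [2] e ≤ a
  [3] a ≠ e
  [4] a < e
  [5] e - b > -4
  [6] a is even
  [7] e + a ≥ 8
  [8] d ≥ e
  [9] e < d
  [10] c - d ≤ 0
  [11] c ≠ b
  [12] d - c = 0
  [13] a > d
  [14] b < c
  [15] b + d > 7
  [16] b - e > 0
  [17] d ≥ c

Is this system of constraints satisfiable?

Unsatisfiable

Constraints 4, 10, 13, 14, and 16 give e < b, b < c, c ≤ d, d < a, a < e. Chaining: e < b < c ≤ d < a < e, which forces e < e — impossible.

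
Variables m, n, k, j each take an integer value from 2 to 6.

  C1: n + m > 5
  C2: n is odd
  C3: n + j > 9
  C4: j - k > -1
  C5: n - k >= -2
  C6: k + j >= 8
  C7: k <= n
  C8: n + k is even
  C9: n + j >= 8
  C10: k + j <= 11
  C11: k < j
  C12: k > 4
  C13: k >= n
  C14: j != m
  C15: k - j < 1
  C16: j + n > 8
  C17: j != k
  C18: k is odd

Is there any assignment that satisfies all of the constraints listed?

Take m = 3, n = 5, k = 5, j = 6. Then constraint 1: n + m = 8; constraint 3: n + j = 11, and every other listed constraint is also met.

Satisfiable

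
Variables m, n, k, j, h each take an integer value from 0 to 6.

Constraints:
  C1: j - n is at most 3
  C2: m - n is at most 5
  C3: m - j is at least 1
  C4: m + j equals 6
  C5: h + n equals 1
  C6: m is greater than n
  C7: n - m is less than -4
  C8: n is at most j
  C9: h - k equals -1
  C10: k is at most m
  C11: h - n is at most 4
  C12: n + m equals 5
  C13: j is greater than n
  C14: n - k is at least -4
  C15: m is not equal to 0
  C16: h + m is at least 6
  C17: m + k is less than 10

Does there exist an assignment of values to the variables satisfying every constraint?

The assignment m = 5, n = 0, k = 2, j = 1, h = 1 works:
  constraint 1 holds since j - n = 1.
  constraint 2 holds since m - n = 5.
The rest check out directly.

Satisfiable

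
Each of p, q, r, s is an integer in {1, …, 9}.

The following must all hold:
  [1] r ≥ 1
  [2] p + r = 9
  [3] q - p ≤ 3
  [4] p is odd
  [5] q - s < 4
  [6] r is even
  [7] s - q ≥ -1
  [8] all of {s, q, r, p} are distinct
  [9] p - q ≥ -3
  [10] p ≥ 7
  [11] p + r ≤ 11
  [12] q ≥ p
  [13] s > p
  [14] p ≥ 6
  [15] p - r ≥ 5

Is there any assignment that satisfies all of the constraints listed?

One satisfying assignment is p = 7, q = 9, r = 2, s = 8.
For the less obvious constraints — constraint 2: p + r = 9; constraint 3: q - p = 2; constraint 5: q - s = 1 — and the others hold by inspection.

Satisfiable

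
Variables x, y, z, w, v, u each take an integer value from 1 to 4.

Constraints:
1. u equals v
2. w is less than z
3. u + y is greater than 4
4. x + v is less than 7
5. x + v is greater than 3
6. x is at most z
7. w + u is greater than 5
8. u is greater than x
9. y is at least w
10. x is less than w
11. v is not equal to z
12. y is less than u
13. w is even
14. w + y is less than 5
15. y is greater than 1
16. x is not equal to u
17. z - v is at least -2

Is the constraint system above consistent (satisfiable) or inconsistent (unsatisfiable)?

Satisfiable

Try x = 1, y = 2, z = 3, w = 2, v = 4, u = 4.
Check constraint 3: u + y = 6; constraint 4: x + v = 5; constraint 5: x + v = 5. The remaining constraints are straightforward to verify.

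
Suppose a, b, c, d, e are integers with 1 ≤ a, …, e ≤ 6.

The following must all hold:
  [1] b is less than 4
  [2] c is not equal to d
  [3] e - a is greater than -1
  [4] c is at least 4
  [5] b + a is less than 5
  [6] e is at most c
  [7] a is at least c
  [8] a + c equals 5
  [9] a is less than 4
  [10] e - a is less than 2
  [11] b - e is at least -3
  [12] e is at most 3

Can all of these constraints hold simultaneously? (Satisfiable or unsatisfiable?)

Unsatisfiable

From constraints 4 and 7: a ≥ c and c ≥ 4, so a ≥ 4. From constraint 9: a ≤ 3. But 3 < 4, so no value of a works.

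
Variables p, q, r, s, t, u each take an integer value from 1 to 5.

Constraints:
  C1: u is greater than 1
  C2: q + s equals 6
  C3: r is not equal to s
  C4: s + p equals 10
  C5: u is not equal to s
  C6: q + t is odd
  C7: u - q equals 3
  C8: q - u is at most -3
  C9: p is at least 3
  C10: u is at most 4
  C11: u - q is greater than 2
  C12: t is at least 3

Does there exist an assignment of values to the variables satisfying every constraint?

The assignment p = 5, q = 1, r = 4, s = 5, t = 4, u = 4 works:
  constraint 2 holds since q + s = 6.
  constraint 4 holds since s + p = 10.
The rest check out directly.

Satisfiable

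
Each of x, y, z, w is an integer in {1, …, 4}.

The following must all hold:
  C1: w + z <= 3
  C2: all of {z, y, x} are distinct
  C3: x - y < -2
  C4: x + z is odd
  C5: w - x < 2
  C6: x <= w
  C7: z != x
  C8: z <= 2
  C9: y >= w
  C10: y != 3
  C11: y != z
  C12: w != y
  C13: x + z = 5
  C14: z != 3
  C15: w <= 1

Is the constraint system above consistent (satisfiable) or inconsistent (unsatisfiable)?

Unsatisfiable

From constraints 6 and 15: x ≤ w ≤ 1. From constraint 8: z ≤ 2. Hence x + z ≤ 3. But constraint 13 requires x + z = 5, and 5 > 3. Contradiction.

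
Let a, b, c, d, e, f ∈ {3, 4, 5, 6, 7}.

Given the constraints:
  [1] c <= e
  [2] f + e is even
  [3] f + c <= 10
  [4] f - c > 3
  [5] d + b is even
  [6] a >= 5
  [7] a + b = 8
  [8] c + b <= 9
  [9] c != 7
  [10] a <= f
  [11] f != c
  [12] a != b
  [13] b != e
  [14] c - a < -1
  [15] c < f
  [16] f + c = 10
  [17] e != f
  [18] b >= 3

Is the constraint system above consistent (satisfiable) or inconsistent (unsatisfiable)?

Take a = 5, b = 3, c = 3, d = 3, e = 5, f = 7. Then constraint 3: f + c = 10; constraint 4: f - c = 4; constraint 7: a + b = 8, and every other listed constraint is also met.

Satisfiable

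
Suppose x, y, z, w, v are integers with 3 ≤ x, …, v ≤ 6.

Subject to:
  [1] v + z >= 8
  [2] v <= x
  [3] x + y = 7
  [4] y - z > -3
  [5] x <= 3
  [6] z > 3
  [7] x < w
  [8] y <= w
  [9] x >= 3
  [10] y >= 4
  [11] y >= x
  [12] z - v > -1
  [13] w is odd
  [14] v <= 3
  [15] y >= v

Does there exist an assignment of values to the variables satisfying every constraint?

Try x = 3, y = 4, z = 5, w = 5, v = 3.
Check constraint 1: v + z = 8; constraint 3: x + y = 7; constraint 4: y - z = -1. The remaining constraints are straightforward to verify.

Satisfiable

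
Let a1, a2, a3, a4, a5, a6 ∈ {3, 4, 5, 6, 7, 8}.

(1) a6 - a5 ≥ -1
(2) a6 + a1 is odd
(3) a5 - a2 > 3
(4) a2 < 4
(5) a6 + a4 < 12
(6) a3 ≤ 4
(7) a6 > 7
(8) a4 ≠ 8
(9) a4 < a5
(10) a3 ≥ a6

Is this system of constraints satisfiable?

Unsatisfiable

From constraint 7: a6 ≥ 8. From constraints 6 and 10: a6 ≤ a3 and a3 ≤ 4, so a6 ≤ 4. But 4 < 8, so no value of a6 works.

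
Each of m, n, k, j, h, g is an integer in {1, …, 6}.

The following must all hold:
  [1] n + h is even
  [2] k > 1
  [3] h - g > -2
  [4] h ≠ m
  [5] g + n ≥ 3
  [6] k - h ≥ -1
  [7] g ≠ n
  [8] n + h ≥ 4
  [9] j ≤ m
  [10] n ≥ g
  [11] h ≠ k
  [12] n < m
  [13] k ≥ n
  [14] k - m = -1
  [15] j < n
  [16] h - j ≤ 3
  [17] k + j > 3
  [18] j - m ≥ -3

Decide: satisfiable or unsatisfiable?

Satisfiable

Setting (m, n, k, j, h, g) = (5, 4, 4, 2, 2, 1) satisfies everything: constraint 3: h - g = 1; constraint 5: g + n = 5, and the others follow.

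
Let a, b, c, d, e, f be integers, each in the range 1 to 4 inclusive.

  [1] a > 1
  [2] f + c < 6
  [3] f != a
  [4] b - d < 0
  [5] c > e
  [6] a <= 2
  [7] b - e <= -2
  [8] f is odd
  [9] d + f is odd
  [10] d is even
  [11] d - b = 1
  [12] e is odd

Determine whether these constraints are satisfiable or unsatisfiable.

Try a = 2, b = 1, c = 4, d = 2, e = 3, f = 1.
Check constraint 2: f + c = 5; constraint 4: b - d = -1; constraint 7: b - e = -2. The remaining constraints are straightforward to verify.

Satisfiable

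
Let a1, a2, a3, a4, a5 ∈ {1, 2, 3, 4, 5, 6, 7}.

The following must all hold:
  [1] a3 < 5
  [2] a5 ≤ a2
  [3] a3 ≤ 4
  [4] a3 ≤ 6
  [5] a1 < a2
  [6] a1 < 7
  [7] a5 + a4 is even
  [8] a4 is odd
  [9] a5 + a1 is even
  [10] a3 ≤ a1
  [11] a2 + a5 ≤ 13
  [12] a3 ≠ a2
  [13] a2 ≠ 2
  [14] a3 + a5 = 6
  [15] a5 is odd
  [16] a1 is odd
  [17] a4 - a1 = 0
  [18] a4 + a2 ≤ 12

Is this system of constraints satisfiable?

Setting (a1, a2, a3, a4, a5) = (5, 6, 1, 5, 5) satisfies everything: constraint 11: a2 + a5 = 11; constraint 14: a3 + a5 = 6, and the others follow.

Satisfiable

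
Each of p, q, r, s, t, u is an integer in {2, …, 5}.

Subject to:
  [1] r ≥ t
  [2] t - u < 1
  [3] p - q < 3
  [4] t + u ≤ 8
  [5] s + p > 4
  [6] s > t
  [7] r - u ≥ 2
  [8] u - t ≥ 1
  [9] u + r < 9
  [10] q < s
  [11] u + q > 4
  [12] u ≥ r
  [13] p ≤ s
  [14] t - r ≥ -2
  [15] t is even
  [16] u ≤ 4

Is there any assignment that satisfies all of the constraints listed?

Unsatisfiable

Constraints 7, 8, and 14 give t − r ≥ -2, r − u ≥ 2, u − t ≥ 1.
Adding all 3 inequalities: the left sides telescope to 0, and the right sides sum to (-2) + 2 + 1 = 1. So 0 ≥ 1, which is false.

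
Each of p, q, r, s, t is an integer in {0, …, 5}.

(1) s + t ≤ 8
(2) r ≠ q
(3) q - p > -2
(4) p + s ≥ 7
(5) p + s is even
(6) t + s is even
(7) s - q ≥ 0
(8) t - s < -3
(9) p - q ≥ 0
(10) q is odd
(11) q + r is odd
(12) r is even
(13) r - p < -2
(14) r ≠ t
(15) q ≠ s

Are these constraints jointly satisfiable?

One satisfying assignment is p = 3, q = 3, r = 0, s = 5, t = 1.
For the less obvious constraints — constraint 1: s + t = 6; constraint 3: q - p = 0 — and the others hold by inspection.

Satisfiable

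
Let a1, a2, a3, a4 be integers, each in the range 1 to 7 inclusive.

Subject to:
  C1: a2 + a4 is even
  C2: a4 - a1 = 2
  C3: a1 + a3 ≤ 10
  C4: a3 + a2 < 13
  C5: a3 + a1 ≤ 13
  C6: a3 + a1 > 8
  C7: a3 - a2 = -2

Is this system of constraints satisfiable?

The assignment a1 = 5, a2 = 7, a3 = 5, a4 = 7 works:
  constraint 2 holds since a4 - a1 = 2.
  constraint 3 holds since a1 + a3 = 10.
The rest check out directly.

Satisfiable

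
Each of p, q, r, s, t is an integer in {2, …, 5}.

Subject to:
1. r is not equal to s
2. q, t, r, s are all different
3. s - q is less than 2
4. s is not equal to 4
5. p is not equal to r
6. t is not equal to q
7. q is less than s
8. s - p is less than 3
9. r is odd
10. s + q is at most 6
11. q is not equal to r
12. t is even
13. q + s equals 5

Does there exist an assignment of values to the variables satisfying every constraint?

Satisfiable

Setting (p, q, r, s, t) = (3, 2, 5, 3, 4) satisfies everything: constraint 3: s - q = 1; constraint 8: s - p = 0, and the others follow.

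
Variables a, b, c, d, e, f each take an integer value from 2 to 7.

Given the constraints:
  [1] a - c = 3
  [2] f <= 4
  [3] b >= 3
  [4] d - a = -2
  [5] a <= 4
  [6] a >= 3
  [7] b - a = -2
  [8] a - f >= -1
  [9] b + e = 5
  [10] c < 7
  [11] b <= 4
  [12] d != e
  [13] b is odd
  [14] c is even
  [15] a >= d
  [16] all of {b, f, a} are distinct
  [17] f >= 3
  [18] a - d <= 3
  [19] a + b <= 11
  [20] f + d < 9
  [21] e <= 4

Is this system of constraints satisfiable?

Constraints 2, 3, 5, 6, 11, and 17 confine each of b, f, a to the 2 values {3, 4}.
Constraint 16 requires all 3 of them to be distinct, but only 2 values are available — impossible by the pigeonhole principle.

Unsatisfiable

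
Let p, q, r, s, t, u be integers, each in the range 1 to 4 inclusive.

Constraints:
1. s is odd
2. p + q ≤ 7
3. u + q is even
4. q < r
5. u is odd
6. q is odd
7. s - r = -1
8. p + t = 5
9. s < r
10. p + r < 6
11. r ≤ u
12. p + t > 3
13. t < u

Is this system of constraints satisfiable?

The assignment p = 3, q = 1, r = 2, s = 1, t = 2, u = 3 works:
  constraint 2 holds since p + q = 4.
  constraint 7 holds since s - r = -1.
  constraint 8 holds since p + t = 5.
The rest check out directly.

Satisfiable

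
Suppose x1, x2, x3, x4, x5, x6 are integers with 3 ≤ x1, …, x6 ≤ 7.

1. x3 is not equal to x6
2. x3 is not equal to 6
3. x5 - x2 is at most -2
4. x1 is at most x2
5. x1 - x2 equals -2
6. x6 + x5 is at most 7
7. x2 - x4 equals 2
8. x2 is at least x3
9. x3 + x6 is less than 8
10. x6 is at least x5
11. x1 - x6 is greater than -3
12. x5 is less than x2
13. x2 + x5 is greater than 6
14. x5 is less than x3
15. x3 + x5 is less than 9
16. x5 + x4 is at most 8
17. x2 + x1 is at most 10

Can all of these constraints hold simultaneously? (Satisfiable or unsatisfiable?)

Satisfiable

Try x1 = 3, x2 = 5, x3 = 4, x4 = 3, x5 = 3, x6 = 3.
Check constraint 3: x5 - x2 = -2; constraint 5: x1 - x2 = -2; constraint 6: x6 + x5 = 6. The remaining constraints are straightforward to verify.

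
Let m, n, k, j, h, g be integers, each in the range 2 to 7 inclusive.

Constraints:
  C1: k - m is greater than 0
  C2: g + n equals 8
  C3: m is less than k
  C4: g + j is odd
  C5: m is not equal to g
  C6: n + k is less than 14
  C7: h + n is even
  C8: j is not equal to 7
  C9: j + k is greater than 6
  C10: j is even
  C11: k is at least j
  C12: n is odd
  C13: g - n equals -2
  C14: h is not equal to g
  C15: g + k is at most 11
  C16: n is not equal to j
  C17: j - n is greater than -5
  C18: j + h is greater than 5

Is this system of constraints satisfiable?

Satisfiable

Try m = 6, n = 5, k = 7, j = 2, h = 5, g = 3.
Check constraint 1: k - m = 1; constraint 2: g + n = 8. The remaining constraints are straightforward to verify.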